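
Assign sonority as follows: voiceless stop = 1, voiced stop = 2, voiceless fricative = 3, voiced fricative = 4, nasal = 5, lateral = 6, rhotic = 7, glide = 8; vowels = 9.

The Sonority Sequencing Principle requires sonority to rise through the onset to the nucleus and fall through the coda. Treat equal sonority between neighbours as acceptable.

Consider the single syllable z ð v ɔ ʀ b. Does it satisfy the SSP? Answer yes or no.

yes

Onset: /z/ is a voiced fricative (sonority 4), /ð/ is a voiced fricative (sonority 4), /v/ is a voiced fricative (sonority 4); then the nucleus /ɔ/ (sonority 9).
Onset profile 4-4-4-9 — rises to the nucleus.
Coda: /ʀ/ is a rhotic (sonority 7), /b/ is a voiced stop (sonority 2).
Coda profile 9-7-2 — falls from the nucleus.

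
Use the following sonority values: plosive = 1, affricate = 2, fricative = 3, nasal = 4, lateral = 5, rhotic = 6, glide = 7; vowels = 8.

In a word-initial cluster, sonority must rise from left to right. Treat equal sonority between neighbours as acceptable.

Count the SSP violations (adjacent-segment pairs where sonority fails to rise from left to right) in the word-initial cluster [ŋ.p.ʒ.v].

/ŋ/ is a nasal (sonority 4).
/p/ is a plosive (sonority 1).
/ʒ/ is a fricative (sonority 3).
/v/ is a fricative (sonority 3).
/ŋ/→/p/: 4→1 (does not rise) — violation.
/p/→/ʒ/: 1→3 (rises) — ok.
/ʒ/→/v/: 3→3 (plateau, allowed) — ok.

1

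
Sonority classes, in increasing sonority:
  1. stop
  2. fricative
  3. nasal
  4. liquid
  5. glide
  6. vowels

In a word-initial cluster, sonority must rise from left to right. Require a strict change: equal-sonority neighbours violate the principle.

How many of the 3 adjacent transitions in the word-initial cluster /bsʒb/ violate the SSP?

2

/b/: stop = 1.
/s/: fricative = 2.
/ʒ/: fricative = 2.
/b/: stop = 1.
/b/→/s/: 1→2 (rises) — ok.
/s/→/ʒ/: 2→2 (plateau) — violation.
/ʒ/→/b/: 2→1 (does not rise) — violation.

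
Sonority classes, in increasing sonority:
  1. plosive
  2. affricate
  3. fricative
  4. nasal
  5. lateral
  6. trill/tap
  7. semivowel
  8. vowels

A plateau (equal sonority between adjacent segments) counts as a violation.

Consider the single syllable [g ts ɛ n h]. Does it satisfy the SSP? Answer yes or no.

yes

Onset: /g/ is a plosive (sonority 1), /ts/ is an affricate (sonority 2); then the nucleus /ɛ/ (sonority 8).
Onset profile 1-2-8 — rises to the nucleus.
Coda: /n/ is a nasal (sonority 4), /h/ is a fricative (sonority 3).
Coda profile 8-4-3 — falls from the nucleus.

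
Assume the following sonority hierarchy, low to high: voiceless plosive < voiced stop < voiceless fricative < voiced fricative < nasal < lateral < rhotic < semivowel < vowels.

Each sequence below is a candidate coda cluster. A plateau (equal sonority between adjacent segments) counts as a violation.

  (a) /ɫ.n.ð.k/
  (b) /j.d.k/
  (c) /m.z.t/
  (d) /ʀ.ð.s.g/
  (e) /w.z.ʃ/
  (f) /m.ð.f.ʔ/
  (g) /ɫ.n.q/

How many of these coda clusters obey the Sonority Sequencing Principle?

(a) sonority 6-5-4-1: well-formed.
(b) sonority 8-2-1: well-formed.
(c) sonority 5-4-1: well-formed.
(d) sonority 7-4-3-2: well-formed.
(e) sonority 8-4-3: well-formed.
(f) sonority 5-4-3-1: well-formed.
(g) sonority 6-5-1: well-formed.

7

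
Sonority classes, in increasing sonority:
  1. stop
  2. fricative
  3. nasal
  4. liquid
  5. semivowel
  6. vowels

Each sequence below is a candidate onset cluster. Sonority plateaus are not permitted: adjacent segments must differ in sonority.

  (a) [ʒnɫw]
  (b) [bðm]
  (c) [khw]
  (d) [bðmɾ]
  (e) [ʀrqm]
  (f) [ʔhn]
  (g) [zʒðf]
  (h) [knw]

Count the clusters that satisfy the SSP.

6

(a) sonority 2-3-4-5: well-formed.
(b) sonority 1-2-3: well-formed.
(c) sonority 1-2-5: well-formed.
(d) sonority 1-2-3-4: well-formed.
(e) sonority 4-4-1-3: ill-formed.
(f) sonority 1-2-3: well-formed.
(g) sonority 2-2-2-2: ill-formed.
(h) sonority 1-3-5: well-formed.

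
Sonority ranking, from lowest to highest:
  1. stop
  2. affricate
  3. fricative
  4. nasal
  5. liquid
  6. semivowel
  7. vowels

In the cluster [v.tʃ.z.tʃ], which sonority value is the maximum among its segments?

/v/ — fricative, sonority 3.
/tʃ/ — affricate, sonority 2.
/z/ — fricative, sonority 3.
/tʃ/ — affricate, sonority 2.
The maximum is 3.

3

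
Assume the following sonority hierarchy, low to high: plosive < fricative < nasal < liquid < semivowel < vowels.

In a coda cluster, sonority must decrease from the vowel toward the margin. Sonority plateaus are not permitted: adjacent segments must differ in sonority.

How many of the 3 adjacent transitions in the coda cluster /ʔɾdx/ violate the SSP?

/ʔ/ — plosive, sonority 1.
/ɾ/ — liquid, sonority 4.
/d/ — plosive, sonority 1.
/x/ — fricative, sonority 2.
/ʔ/→/ɾ/: 1→4 (does not fall) — violation.
/ɾ/→/d/: 4→1 (falls) — ok.
/d/→/x/: 1→2 (does not fall) — violation.

2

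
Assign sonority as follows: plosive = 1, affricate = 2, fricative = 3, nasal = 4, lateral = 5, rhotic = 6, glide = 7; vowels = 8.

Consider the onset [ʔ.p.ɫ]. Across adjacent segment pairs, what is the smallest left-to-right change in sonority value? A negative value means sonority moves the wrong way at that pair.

/ʔ/ is a plosive (sonority 1).
/p/ is a plosive (sonority 1).
/ɫ/ is a lateral (sonority 5).
/ʔ/→/p/: change +0.
/p/→/ɫ/: change +4.
Minimum = 0.

0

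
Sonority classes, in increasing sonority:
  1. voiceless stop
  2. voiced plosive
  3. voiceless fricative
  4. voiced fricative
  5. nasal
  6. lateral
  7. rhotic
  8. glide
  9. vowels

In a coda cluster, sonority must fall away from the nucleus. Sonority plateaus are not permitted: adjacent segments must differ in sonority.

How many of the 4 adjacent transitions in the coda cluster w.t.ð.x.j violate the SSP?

/w/: glide = 8.
/t/: voiceless stop = 1.
/ð/: voiced fricative = 4.
/x/: voiceless fricative = 3.
/j/: glide = 8.
/w/→/t/: 8→1 (falls) — ok.
/t/→/ð/: 1→4 (does not fall) — violation.
/ð/→/x/: 4→3 (falls) — ok.
/x/→/j/: 3→8 (does not fall) — violation.

2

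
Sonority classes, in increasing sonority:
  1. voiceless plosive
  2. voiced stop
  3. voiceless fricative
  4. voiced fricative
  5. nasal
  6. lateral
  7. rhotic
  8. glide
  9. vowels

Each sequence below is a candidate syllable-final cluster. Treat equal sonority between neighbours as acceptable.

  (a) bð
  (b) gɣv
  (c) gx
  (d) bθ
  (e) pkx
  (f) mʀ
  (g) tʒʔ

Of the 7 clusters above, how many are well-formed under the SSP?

0

(a) bð: profile 2-4 — violates.
(b) gɣv: profile 2-4-4 — violates.
(c) gx: profile 2-3 — violates.
(d) bθ: profile 2-3 — violates.
(e) pkx: profile 1-1-3 — violates.
(f) mʀ: profile 5-7 — violates.
(g) tʒʔ: profile 1-4-1 — violates.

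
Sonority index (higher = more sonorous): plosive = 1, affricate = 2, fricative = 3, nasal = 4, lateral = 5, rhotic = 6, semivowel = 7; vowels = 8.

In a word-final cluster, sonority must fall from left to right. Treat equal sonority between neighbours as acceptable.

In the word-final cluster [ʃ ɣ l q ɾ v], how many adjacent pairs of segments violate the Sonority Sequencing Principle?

/ʃ/: fricative = 3.
/ɣ/: fricative = 3.
/l/: lateral = 5.
/q/: plosive = 1.
/ɾ/: rhotic = 6.
/v/: fricative = 3.
/ʃ/→/ɣ/: 3→3 (plateau, allowed) — ok.
/ɣ/→/l/: 3→5 (does not fall) — violation.
/l/→/q/: 5→1 (falls) — ok.
/q/→/ɾ/: 1→6 (does not fall) — violation.
/ɾ/→/v/: 6→3 (falls) — ok.

2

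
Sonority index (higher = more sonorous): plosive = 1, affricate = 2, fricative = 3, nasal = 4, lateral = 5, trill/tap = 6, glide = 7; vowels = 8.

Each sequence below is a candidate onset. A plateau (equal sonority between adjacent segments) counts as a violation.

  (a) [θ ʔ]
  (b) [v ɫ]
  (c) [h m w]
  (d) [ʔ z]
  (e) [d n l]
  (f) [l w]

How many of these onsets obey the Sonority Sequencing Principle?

(a) 3-1 → violates
(b) 3-5 → obeys
(c) 3-4-7 → obeys
(d) 1-3 → obeys
(e) 1-4-5 → obeys
(f) 5-7 → obeys

5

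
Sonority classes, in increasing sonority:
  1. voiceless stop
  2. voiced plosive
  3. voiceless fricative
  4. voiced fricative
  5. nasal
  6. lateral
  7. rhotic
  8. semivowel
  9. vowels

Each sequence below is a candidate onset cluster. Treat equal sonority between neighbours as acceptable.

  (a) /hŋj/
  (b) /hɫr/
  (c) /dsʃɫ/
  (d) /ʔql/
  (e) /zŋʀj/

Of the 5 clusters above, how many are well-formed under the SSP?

(a) sonority 3-5-8: well-formed.
(b) sonority 3-6-7: well-formed.
(c) sonority 2-3-3-6: well-formed.
(d) sonority 1-1-6: well-formed.
(e) sonority 4-5-7-8: well-formed.

5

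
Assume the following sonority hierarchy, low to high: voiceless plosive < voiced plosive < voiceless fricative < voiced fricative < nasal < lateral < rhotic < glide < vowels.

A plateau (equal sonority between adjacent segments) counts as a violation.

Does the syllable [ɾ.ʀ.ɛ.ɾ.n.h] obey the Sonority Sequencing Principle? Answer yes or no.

Onset: /ɾ/ is a rhotic (sonority 7), /ʀ/ is a rhotic (sonority 7); then the nucleus /ɛ/ (sonority 9).
Onset profile 7-7-9 — does not strictly rise throughout.
Coda: /ɾ/ is a rhotic (sonority 7), /n/ is a nasal (sonority 5), /h/ is a voiceless fricative (sonority 3).
Coda profile 9-7-5-3 — falls from the nucleus.

no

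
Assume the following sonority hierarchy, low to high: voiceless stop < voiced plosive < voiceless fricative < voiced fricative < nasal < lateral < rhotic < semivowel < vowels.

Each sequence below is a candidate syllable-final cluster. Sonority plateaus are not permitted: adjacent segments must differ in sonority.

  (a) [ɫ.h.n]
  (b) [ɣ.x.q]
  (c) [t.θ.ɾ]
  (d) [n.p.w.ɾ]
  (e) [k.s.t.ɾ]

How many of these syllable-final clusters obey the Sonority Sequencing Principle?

(a) 6-3-5 → violates
(b) 4-3-1 → obeys
(c) 1-3-7 → violates
(d) 5-1-8-7 → violates
(e) 1-3-1-7 → violates

1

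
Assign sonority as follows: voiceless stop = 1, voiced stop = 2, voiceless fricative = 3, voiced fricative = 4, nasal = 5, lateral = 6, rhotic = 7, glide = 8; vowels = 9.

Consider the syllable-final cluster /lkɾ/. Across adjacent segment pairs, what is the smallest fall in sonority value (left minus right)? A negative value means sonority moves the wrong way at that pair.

/l/: lateral = 6.
/k/: voiceless stop = 1.
/ɾ/: rhotic = 7.
/l/→/k/: change +5.
/k/→/ɾ/: change -6.
Minimum = -6.

-6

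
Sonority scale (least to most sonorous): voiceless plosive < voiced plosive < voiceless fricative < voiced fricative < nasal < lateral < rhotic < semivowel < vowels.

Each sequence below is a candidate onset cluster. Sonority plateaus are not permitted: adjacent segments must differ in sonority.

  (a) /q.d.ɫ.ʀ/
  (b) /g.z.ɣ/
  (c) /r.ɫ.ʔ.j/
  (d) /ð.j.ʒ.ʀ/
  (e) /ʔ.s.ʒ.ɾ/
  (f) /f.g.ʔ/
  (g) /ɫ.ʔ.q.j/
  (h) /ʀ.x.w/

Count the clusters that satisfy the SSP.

(a) sonority 1-2-6-7: well-formed.
(b) sonority 2-4-4: ill-formed.
(c) sonority 7-6-1-8: ill-formed.
(d) sonority 4-8-4-7: ill-formed.
(e) sonority 1-3-4-7: well-formed.
(f) sonority 3-2-1: ill-formed.
(g) sonority 6-1-1-8: ill-formed.
(h) sonority 7-3-8: ill-formed.

2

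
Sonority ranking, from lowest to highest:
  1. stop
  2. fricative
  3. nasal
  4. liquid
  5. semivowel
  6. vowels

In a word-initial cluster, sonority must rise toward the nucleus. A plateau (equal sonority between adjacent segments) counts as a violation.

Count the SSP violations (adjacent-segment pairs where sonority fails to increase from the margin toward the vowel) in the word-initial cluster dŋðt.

/d/ — stop, sonority 1.
/ŋ/ — nasal, sonority 3.
/ð/ — fricative, sonority 2.
/t/ — stop, sonority 1.
/d/→/ŋ/: 1→3 (rises) — ok.
/ŋ/→/ð/: 3→2 (does not rise) — violation.
/ð/→/t/: 2→1 (does not rise) — violation.

2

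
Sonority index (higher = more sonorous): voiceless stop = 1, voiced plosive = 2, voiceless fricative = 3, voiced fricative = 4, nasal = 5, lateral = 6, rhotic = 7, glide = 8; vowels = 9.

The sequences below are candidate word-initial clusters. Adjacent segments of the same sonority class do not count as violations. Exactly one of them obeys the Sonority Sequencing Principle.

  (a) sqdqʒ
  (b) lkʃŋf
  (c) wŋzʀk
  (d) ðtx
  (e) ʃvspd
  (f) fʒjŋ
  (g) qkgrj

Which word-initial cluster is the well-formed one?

(a) 3-1-2-1-4 → violates
(b) 6-1-3-5-3 → violates
(c) 8-5-4-7-1 → violates
(d) 4-1-3 → violates
(e) 3-4-3-1-2 → violates
(f) 3-4-8-5 → violates
(g) 1-1-2-7-8 → obeys

g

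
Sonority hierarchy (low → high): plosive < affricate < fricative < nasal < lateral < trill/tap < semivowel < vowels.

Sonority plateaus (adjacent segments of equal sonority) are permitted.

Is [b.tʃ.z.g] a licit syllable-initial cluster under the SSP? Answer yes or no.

/b/ — plosive, sonority 1.
/tʃ/ — affricate, sonority 2.
/z/ — fricative, sonority 3.
/g/ — plosive, sonority 1.
The profile is 1-2-3-1. Between /z/ (3) and /g/ (1) sonority does not rise, so the cluster violates the SSP.

no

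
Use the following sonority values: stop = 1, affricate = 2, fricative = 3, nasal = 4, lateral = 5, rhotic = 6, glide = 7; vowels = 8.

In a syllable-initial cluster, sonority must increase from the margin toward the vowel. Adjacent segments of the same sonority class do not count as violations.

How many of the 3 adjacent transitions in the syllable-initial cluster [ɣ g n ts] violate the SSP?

/ɣ/ — fricative, sonority 3.
/g/ — stop, sonority 1.
/n/ — nasal, sonority 4.
/ts/ — affricate, sonority 2.
/ɣ/→/g/: 3→1 (does not rise) — violation.
/g/→/n/: 1→4 (rises) — ok.
/n/→/ts/: 4→2 (does not rise) — violation.

2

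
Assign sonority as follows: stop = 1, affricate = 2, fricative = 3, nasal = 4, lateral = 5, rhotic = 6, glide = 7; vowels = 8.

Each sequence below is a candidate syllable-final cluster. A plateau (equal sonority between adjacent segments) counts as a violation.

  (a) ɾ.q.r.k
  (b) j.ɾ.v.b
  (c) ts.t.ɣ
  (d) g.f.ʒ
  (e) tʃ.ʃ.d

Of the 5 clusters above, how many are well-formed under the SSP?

1

(a) sonority 6-1-6-1: ill-formed.
(b) sonority 7-6-3-1: well-formed.
(c) sonority 2-1-3: ill-formed.
(d) sonority 1-3-3: ill-formed.
(e) sonority 2-3-1: ill-formed.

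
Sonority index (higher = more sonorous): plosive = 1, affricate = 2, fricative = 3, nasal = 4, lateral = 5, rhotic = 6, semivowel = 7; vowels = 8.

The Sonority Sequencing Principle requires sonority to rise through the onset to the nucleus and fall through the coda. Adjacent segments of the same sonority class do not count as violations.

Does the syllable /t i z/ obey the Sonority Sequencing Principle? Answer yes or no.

Onset: /t/ is a plosive (sonority 1); then the nucleus /i/ (sonority 8).
Onset profile 1-8 — rises to the nucleus.
Coda: /z/ is a fricative (sonority 3).
Coda profile 8-3 — falls from the nucleus.

yes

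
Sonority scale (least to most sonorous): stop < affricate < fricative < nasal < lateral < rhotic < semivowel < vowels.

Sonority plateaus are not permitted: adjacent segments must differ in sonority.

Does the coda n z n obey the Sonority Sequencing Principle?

/n/ is a nasal (sonority 4).
/z/ is a fricative (sonority 3).
/n/ is a nasal (sonority 4).
The profile is 4-3-4. Between /z/ (3) and /n/ (4) sonority does not fall, so the cluster violates the SSP.

no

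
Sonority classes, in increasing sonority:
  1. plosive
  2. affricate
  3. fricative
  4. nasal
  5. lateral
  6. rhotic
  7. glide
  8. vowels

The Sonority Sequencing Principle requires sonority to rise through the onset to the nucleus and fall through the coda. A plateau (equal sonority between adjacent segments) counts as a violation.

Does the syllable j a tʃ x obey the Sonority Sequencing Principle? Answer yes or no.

Onset: /j/ is a glide (sonority 7); then the nucleus /a/ (sonority 8).
Onset profile 7-8 — rises to the nucleus.
Coda: /tʃ/ is an affricate (sonority 2), /x/ is a fricative (sonority 3).
Coda profile 8-2-3 — does not strictly fall throughout.

no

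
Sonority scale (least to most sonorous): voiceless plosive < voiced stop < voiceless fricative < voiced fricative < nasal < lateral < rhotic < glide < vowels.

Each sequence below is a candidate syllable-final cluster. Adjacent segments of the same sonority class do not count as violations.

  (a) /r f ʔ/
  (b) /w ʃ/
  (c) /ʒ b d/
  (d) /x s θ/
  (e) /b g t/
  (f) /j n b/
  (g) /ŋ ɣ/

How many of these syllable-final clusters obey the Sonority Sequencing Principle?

7

(a) /r f ʔ/: profile 7-3-1 — obeys.
(b) /w ʃ/: profile 8-3 — obeys.
(c) /ʒ b d/: profile 4-2-2 — obeys.
(d) /x s θ/: profile 3-3-3 — obeys.
(e) /b g t/: profile 2-2-1 — obeys.
(f) /j n b/: profile 8-5-2 — obeys.
(g) /ŋ ɣ/: profile 5-4 — obeys.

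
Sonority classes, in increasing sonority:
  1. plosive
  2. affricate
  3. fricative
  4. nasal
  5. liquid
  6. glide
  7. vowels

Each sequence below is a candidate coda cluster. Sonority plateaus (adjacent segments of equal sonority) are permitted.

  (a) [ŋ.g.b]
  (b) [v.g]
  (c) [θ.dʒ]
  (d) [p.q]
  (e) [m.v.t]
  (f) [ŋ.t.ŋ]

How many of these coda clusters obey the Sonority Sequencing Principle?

5

(a) [ŋ.g.b]: profile 4-1-1 — obeys.
(b) [v.g]: profile 3-1 — obeys.
(c) [θ.dʒ]: profile 3-2 — obeys.
(d) [p.q]: profile 1-1 — obeys.
(e) [m.v.t]: profile 4-3-1 — obeys.
(f) [ŋ.t.ŋ]: profile 4-1-4 — violates.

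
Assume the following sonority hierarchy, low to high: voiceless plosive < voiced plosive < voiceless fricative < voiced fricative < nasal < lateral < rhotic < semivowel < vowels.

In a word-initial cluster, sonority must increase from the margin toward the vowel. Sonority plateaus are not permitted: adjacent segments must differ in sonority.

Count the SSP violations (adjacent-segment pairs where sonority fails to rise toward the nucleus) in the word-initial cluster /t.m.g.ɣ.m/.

1

/t/: voiceless plosive = 1.
/m/: nasal = 5.
/g/: voiced plosive = 2.
/ɣ/: voiced fricative = 4.
/m/: nasal = 5.
/t/→/m/: 1→5 (rises) — ok.
/m/→/g/: 5→2 (does not rise) — violation.
/g/→/ɣ/: 2→4 (rises) — ok.
/ɣ/→/m/: 4→5 (rises) — ok.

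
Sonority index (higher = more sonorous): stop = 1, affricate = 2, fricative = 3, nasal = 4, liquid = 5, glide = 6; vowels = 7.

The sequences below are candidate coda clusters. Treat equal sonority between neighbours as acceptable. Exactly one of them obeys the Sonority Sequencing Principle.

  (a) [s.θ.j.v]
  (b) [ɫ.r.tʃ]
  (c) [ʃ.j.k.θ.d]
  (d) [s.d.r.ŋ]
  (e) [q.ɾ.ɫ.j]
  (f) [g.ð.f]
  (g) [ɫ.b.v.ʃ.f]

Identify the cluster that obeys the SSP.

b

(a) sonority 3-3-6-3: ill-formed.
(b) sonority 5-5-2: well-formed.
(c) sonority 3-6-1-3-1: ill-formed.
(d) sonority 3-1-5-4: ill-formed.
(e) sonority 1-5-5-6: ill-formed.
(f) sonority 1-3-3: ill-formed.
(g) sonority 5-1-3-3-3: ill-formed.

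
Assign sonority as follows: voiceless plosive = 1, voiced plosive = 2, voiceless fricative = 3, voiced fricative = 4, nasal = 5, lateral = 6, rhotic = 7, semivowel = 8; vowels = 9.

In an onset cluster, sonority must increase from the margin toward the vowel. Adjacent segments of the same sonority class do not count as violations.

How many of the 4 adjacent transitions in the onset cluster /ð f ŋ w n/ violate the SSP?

2

/ð/: voiced fricative = 4.
/f/: voiceless fricative = 3.
/ŋ/: nasal = 5.
/w/: semivowel = 8.
/n/: nasal = 5.
/ð/→/f/: 4→3 (does not rise) — violation.
/f/→/ŋ/: 3→5 (rises) — ok.
/ŋ/→/w/: 5→8 (rises) — ok.
/w/→/n/: 8→5 (does not rise) — violation.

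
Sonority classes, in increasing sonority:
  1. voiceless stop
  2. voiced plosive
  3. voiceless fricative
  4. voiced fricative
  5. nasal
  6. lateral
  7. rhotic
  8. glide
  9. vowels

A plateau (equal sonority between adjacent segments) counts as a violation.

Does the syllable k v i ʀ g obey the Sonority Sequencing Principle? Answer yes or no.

Onset: /k/ is a voiceless stop (sonority 1), /v/ is a voiced fricative (sonority 4); then the nucleus /i/ (sonority 9).
Onset profile 1-4-9 — rises to the nucleus.
Coda: /ʀ/ is a rhotic (sonority 7), /g/ is a voiced plosive (sonority 2).
Coda profile 9-7-2 — falls from the nucleus.

yes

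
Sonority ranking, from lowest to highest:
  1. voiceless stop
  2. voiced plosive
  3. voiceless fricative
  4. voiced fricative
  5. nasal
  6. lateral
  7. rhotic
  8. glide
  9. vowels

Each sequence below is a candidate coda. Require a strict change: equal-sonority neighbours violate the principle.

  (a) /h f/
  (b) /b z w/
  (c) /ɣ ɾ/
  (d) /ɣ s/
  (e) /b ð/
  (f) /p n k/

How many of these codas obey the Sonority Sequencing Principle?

1

(a) sonority 3-3: ill-formed.
(b) sonority 2-4-8: ill-formed.
(c) sonority 4-7: ill-formed.
(d) sonority 4-3: well-formed.
(e) sonority 2-4: ill-formed.
(f) sonority 1-5-1: ill-formed.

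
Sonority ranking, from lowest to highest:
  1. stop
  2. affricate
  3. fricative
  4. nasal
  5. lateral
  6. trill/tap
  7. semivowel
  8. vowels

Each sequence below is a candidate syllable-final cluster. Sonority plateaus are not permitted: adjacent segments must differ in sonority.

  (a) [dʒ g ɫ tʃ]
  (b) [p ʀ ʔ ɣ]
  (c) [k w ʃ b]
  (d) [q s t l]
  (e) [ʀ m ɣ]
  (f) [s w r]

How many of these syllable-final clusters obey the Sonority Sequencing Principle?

1

(a) sonority 2-1-5-2: ill-formed.
(b) sonority 1-6-1-3: ill-formed.
(c) sonority 1-7-3-1: ill-formed.
(d) sonority 1-3-1-5: ill-formed.
(e) sonority 6-4-3: well-formed.
(f) sonority 3-7-6: ill-formed.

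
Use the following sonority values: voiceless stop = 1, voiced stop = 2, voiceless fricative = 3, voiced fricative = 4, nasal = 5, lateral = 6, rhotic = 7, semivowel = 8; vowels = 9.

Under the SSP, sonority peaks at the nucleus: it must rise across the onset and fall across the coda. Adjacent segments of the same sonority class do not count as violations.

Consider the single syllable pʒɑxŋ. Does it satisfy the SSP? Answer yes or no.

no

Onset: /p/ is a voiceless stop (sonority 1), /ʒ/ is a voiced fricative (sonority 4); then the nucleus /ɑ/ (sonority 9).
Onset profile 1-4-9 — rises to the nucleus.
Coda: /x/ is a voiceless fricative (sonority 3), /ŋ/ is a nasal (sonority 5).
Coda profile 9-3-5 — does not fall throughout.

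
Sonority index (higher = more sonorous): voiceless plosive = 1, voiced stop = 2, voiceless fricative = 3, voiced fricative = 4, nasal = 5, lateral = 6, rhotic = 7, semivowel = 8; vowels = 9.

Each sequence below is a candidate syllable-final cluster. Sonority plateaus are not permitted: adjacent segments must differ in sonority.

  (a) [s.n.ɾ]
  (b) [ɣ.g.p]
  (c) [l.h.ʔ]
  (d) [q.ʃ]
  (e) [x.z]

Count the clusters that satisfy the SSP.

(a) sonority 3-5-7: ill-formed.
(b) sonority 4-2-1: well-formed.
(c) sonority 6-3-1: well-formed.
(d) sonority 1-3: ill-formed.
(e) sonority 3-4: ill-formed.

2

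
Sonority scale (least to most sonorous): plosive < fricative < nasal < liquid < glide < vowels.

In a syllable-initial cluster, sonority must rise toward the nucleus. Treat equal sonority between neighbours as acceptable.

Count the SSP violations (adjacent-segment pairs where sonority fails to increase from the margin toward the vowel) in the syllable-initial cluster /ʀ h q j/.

2

/ʀ/ is a liquid (sonority 4).
/h/ is a fricative (sonority 2).
/q/ is a plosive (sonority 1).
/j/ is a glide (sonority 5).
/ʀ/→/h/: 4→2 (does not rise) — violation.
/h/→/q/: 2→1 (does not rise) — violation.
/q/→/j/: 1→5 (rises) — ok.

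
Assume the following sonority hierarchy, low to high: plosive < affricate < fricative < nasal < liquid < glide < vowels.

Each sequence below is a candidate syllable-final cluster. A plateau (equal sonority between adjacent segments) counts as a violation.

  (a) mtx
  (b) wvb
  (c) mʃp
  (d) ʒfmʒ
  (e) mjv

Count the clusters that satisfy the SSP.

(a) sonority 4-1-3: ill-formed.
(b) sonority 6-3-1: well-formed.
(c) sonority 4-3-1: well-formed.
(d) sonority 3-3-4-3: ill-formed.
(e) sonority 4-6-3: ill-formed.

2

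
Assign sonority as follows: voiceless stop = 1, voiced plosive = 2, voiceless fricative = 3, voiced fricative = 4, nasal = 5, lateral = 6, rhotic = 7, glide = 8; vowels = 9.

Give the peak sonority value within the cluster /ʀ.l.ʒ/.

7

/ʀ/ — rhotic, sonority 7.
/l/ — lateral, sonority 6.
/ʒ/ — voiced fricative, sonority 4.
The maximum is 7.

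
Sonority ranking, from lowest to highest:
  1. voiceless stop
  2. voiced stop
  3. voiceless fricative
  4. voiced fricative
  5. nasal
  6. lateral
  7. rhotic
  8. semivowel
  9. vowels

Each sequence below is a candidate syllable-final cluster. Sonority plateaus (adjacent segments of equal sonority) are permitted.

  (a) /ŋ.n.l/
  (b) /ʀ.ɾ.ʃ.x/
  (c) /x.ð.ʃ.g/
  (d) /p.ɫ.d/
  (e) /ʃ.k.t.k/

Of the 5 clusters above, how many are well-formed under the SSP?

(a) /ŋ.n.l/: profile 5-5-6 — violates.
(b) /ʀ.ɾ.ʃ.x/: profile 7-7-3-3 — obeys.
(c) /x.ð.ʃ.g/: profile 3-4-3-2 — violates.
(d) /p.ɫ.d/: profile 1-6-2 — violates.
(e) /ʃ.k.t.k/: profile 3-1-1-1 — obeys.

2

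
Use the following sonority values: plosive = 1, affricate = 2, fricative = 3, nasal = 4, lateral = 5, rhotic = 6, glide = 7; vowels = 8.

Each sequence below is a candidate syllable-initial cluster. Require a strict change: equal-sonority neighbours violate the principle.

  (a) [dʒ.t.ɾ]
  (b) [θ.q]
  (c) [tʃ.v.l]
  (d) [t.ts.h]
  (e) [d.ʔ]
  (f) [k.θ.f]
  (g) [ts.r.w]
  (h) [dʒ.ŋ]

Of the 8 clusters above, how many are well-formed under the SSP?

(a) 2-1-6 → violates
(b) 3-1 → violates
(c) 2-3-5 → obeys
(d) 1-2-3 → obeys
(e) 1-1 → violates
(f) 1-3-3 → violates
(g) 2-6-7 → obeys
(h) 2-4 → obeys

4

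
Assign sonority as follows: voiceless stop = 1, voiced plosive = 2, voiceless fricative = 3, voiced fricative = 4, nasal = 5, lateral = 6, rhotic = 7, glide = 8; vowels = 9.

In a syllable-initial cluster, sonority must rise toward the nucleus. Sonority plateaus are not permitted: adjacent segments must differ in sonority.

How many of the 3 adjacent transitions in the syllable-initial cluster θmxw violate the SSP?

1

/θ/ — voiceless fricative, sonority 3.
/m/ — nasal, sonority 5.
/x/ — voiceless fricative, sonority 3.
/w/ — glide, sonority 8.
/θ/→/m/: 3→5 (rises) — ok.
/m/→/x/: 5→3 (does not rise) — violation.
/x/→/w/: 3→8 (rises) — ok.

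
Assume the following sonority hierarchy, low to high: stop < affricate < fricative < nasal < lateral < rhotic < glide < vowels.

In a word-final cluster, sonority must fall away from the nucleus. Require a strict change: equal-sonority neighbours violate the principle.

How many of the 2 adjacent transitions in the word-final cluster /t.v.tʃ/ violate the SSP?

1

/t/: stop = 1.
/v/: fricative = 3.
/tʃ/: affricate = 2.
/t/→/v/: 1→3 (does not fall) — violation.
/v/→/tʃ/: 3→2 (falls) — ok.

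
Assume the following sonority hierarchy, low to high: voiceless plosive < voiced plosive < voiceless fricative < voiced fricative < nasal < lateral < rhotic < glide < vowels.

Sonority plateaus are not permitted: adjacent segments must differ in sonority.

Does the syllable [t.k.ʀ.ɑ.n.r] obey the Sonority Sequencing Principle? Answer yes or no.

no

Onset: /t/ is a voiceless plosive (sonority 1), /k/ is a voiceless plosive (sonority 1), /ʀ/ is a rhotic (sonority 7); then the nucleus /ɑ/ (sonority 9).
Onset profile 1-1-7-9 — does not strictly rise throughout.
Coda: /n/ is a nasal (sonority 5), /r/ is a rhotic (sonority 7).
Coda profile 9-5-7 — does not strictly fall throughout.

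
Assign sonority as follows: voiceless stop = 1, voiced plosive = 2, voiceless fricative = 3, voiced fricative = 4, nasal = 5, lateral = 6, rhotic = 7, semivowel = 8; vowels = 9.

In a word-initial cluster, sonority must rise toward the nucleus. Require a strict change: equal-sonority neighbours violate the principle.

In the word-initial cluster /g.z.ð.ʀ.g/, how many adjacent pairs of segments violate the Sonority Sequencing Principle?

2

/g/ is a voiced plosive (sonority 2).
/z/ is a voiced fricative (sonority 4).
/ð/ is a voiced fricative (sonority 4).
/ʀ/ is a rhotic (sonority 7).
/g/ is a voiced plosive (sonority 2).
/g/→/z/: 2→4 (rises) — ok.
/z/→/ð/: 4→4 (plateau) — violation.
/ð/→/ʀ/: 4→7 (rises) — ok.
/ʀ/→/g/: 7→2 (does not rise) — violation.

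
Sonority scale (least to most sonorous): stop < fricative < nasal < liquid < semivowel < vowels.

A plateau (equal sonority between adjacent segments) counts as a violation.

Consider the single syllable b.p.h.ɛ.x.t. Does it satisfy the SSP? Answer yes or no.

Onset: /b/ is a stop (sonority 1), /p/ is a stop (sonority 1), /h/ is a fricative (sonority 2); then the nucleus /ɛ/ (sonority 6).
Onset profile 1-1-2-6 — does not strictly rise throughout.
Coda: /x/ is a fricative (sonority 2), /t/ is a stop (sonority 1).
Coda profile 6-2-1 — falls from the nucleus.

no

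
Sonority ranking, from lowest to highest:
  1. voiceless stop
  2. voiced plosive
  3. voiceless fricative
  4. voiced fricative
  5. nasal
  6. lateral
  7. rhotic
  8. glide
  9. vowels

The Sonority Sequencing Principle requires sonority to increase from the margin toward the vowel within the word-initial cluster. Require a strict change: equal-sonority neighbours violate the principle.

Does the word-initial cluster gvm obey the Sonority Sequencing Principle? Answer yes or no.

yes

/g/: voiced plosive = 2.
/v/: voiced fricative = 4.
/m/: nasal = 5.
The profile 2-4-5 strictly rises, so the word-initial cluster satisfies the SSP.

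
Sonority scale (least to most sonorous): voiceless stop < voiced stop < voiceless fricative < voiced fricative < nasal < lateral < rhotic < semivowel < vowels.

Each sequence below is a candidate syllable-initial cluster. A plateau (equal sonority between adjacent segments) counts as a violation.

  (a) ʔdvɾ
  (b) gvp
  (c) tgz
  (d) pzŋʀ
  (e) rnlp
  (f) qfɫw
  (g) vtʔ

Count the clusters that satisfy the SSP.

4

(a) ʔdvɾ: profile 1-2-4-7 — obeys.
(b) gvp: profile 2-4-1 — violates.
(c) tgz: profile 1-2-4 — obeys.
(d) pzŋʀ: profile 1-4-5-7 — obeys.
(e) rnlp: profile 7-5-6-1 — violates.
(f) qfɫw: profile 1-3-6-8 — obeys.
(g) vtʔ: profile 4-1-1 — violates.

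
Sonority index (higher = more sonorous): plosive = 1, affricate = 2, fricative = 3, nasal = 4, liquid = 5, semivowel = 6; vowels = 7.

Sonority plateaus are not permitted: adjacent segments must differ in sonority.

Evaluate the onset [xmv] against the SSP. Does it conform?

no

/x/: fricative = 3.
/m/: nasal = 4.
/v/: fricative = 3.
The profile is 3-4-3. Between /m/ (4) and /v/ (3) sonority does not rise, so the cluster violates the SSP.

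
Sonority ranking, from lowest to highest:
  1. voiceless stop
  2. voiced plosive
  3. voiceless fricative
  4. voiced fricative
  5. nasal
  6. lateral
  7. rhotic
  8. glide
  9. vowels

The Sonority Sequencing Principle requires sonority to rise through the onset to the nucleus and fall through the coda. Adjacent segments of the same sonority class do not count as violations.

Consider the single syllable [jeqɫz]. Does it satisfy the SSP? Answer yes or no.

no

Onset: /j/ is a glide (sonority 8); then the nucleus /e/ (sonority 9).
Onset profile 8-9 — rises to the nucleus.
Coda: /q/ is a voiceless stop (sonority 1), /ɫ/ is a lateral (sonority 6), /z/ is a voiced fricative (sonority 4).
Coda profile 9-1-6-4 — does not fall throughout.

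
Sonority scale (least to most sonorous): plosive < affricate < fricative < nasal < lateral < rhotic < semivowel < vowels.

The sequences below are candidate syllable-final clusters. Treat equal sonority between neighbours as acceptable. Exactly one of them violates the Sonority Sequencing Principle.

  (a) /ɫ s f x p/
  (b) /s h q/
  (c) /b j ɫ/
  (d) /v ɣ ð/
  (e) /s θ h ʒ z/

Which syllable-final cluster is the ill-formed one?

c

(a) 5-3-3-3-1 → obeys
(b) 3-3-1 → obeys
(c) 1-7-5 → violates
(d) 3-3-3 → obeys
(e) 3-3-3-3-3 → obeys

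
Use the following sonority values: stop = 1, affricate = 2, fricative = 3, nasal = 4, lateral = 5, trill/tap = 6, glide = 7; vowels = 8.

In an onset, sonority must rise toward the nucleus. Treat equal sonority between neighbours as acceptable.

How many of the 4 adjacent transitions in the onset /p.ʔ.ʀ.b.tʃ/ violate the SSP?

/p/ — stop, sonority 1.
/ʔ/ — stop, sonority 1.
/ʀ/ — trill/tap, sonority 6.
/b/ — stop, sonority 1.
/tʃ/ — affricate, sonority 2.
/p/→/ʔ/: 1→1 (plateau, allowed) — ok.
/ʔ/→/ʀ/: 1→6 (rises) — ok.
/ʀ/→/b/: 6→1 (does not rise) — violation.
/b/→/tʃ/: 1→2 (rises) — ok.

1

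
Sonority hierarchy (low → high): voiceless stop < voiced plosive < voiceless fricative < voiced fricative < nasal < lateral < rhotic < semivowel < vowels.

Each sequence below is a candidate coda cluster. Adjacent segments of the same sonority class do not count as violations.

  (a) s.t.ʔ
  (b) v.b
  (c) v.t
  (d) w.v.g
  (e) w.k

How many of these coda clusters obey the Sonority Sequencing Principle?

(a) s.t.ʔ: profile 3-1-1 — obeys.
(b) v.b: profile 4-2 — obeys.
(c) v.t: profile 4-1 — obeys.
(d) w.v.g: profile 8-4-2 — obeys.
(e) w.k: profile 8-1 — obeys.

5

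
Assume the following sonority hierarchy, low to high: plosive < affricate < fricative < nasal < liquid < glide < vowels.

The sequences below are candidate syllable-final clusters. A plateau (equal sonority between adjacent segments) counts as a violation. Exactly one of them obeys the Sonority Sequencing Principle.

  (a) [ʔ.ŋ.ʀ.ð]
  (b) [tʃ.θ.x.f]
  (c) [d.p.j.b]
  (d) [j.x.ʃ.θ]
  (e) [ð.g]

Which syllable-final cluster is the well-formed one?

e

(a) sonority 1-4-5-3: ill-formed.
(b) sonority 2-3-3-3: ill-formed.
(c) sonority 1-1-6-1: ill-formed.
(d) sonority 6-3-3-3: ill-formed.
(e) sonority 3-1: well-formed.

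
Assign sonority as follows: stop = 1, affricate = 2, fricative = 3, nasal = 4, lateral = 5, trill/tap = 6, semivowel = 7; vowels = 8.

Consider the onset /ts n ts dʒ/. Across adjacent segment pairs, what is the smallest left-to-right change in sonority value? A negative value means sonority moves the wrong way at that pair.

-2

/ts/ is an affricate (sonority 2).
/n/ is a nasal (sonority 4).
/ts/ is an affricate (sonority 2).
/dʒ/ is an affricate (sonority 2).
/ts/→/n/: change +2.
/n/→/ts/: change -2.
/ts/→/dʒ/: change +0.
Minimum = -2.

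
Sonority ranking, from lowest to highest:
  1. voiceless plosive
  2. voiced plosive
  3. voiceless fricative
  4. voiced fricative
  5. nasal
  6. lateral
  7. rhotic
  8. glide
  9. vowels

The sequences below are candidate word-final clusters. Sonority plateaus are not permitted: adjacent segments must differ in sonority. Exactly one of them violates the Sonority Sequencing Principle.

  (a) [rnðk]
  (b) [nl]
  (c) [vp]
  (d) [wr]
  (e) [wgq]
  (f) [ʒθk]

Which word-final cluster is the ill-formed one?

(a) [rnðk]: profile 7-5-4-1 — obeys.
(b) [nl]: profile 5-6 — violates.
(c) [vp]: profile 4-1 — obeys.
(d) [wr]: profile 8-7 — obeys.
(e) [wgq]: profile 8-2-1 — obeys.
(f) [ʒθk]: profile 4-3-1 — obeys.

b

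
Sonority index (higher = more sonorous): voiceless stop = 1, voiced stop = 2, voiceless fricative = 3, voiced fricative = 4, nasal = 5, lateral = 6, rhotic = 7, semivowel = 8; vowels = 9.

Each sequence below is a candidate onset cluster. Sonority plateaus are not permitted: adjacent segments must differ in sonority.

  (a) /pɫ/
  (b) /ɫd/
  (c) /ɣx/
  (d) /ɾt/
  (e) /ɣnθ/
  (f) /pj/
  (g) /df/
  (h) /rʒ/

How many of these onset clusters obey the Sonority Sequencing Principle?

(a) /pɫ/: profile 1-6 — obeys.
(b) /ɫd/: profile 6-2 — violates.
(c) /ɣx/: profile 4-3 — violates.
(d) /ɾt/: profile 7-1 — violates.
(e) /ɣnθ/: profile 4-5-3 — violates.
(f) /pj/: profile 1-8 — obeys.
(g) /df/: profile 2-3 — obeys.
(h) /rʒ/: profile 7-4 — violates.

3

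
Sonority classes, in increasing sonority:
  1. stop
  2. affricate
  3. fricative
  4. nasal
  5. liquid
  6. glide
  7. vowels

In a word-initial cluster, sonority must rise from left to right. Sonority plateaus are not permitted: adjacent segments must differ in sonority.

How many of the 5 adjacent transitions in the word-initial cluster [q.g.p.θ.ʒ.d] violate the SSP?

4

/q/ — stop, sonority 1.
/g/ — stop, sonority 1.
/p/ — stop, sonority 1.
/θ/ — fricative, sonority 3.
/ʒ/ — fricative, sonority 3.
/d/ — stop, sonority 1.
/q/→/g/: 1→1 (plateau) — violation.
/g/→/p/: 1→1 (plateau) — violation.
/p/→/θ/: 1→3 (rises) — ok.
/θ/→/ʒ/: 3→3 (plateau) — violation.
/ʒ/→/d/: 3→1 (does not rise) — violation.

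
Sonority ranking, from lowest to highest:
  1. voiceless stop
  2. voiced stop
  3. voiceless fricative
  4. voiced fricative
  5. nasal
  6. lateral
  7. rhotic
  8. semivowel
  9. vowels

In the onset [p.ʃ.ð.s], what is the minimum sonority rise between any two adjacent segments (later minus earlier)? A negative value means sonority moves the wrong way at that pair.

-1

/p/: voiceless stop = 1.
/ʃ/: voiceless fricative = 3.
/ð/: voiced fricative = 4.
/s/: voiceless fricative = 3.
/p/→/ʃ/: change +2.
/ʃ/→/ð/: change +1.
/ð/→/s/: change -1.
Minimum = -1.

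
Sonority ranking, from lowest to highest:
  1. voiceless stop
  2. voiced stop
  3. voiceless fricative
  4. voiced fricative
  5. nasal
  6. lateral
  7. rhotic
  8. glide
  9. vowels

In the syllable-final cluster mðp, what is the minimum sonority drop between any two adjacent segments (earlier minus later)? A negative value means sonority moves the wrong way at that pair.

/m/: nasal = 5.
/ð/: voiced fricative = 4.
/p/: voiceless stop = 1.
/m/→/ð/: change +1.
/ð/→/p/: change +3.
Minimum = 1.

1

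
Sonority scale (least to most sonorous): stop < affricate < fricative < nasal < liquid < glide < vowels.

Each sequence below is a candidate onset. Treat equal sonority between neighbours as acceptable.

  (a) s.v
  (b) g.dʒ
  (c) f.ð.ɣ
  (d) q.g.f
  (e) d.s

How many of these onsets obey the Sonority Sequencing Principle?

5

(a) sonority 3-3: well-formed.
(b) sonority 1-2: well-formed.
(c) sonority 3-3-3: well-formed.
(d) sonority 1-1-3: well-formed.
(e) sonority 1-3: well-formed.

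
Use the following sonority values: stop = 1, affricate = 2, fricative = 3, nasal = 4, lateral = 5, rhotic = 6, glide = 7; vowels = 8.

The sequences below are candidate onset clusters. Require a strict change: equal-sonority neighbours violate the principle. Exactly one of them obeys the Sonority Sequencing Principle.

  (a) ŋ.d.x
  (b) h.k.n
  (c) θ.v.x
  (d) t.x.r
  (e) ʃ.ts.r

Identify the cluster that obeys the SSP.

d

(a) sonority 4-1-3: ill-formed.
(b) sonority 3-1-4: ill-formed.
(c) sonority 3-3-3: ill-formed.
(d) sonority 1-3-6: well-formed.
(e) sonority 3-2-6: ill-formed.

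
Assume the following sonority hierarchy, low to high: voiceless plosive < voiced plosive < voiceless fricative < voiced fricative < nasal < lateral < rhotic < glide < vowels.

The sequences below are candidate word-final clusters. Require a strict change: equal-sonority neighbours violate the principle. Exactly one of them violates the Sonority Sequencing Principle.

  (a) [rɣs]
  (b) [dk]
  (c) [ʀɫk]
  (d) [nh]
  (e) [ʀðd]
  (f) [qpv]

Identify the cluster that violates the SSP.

(a) sonority 7-4-3: well-formed.
(b) sonority 2-1: well-formed.
(c) sonority 7-6-1: well-formed.
(d) sonority 5-3: well-formed.
(e) sonority 7-4-2: well-formed.
(f) sonority 1-1-4: ill-formed.

f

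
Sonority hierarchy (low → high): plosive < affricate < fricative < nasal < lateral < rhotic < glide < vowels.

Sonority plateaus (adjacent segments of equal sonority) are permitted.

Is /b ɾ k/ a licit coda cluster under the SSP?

no

/b/ is a plosive (sonority 1).
/ɾ/ is a rhotic (sonority 6).
/k/ is a plosive (sonority 1).
The profile is 1-6-1. Between /b/ (1) and /ɾ/ (6) sonority does not fall, so the cluster violates the SSP.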